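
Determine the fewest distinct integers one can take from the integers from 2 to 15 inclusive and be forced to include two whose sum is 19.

A set avoiding the sum 19 can contain at most one of each pair {x, 19−x}, plus the 2 elements whose complement lies outside the range.
The integers 2, …, 9 (8 of them) are such a set: any two sum to at least 2+3 = 5 and at most 8+9 = 17 < 19.
Pigeonhole: any 9th integer completes one of the 6 pairs, so 9 choices force a sum of 19.

9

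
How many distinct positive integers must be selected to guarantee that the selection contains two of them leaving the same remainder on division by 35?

By the pigeonhole principle, the 35 residue classes mod 35 are the pigeonholes.
With 35 integers one could put 1 in each residue class and have no class reach 2.
The 36th integer pushes some class to 2, so 35·1 + 1 = 36.

36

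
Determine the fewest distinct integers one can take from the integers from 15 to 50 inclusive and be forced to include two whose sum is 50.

Group the elements by complementary pair {x, 50−x}: {15,35}, {16,34}, {17,33}, …, giving 10 two-element pairs, the single value 25 (it cannot pair with itself since the integers are distinct), and 15 integers whose partner 50−x falls outside [15,50].
Pigeonhole: treating each of those 26 groups as a pigeonhole, one can pick one integer per group — 26 integers — with no two summing to 50.
The 27th integer lands in an occupied pair, forcing a sum of 50.

27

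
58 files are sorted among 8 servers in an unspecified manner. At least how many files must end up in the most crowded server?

The 8 servers are the holes and the 58 files are the pigeons.
If every server held at most 7 files, the total would be at most 8 × 7 = 56, which is less than 58.
So some server holds at least ⌈58/8⌉ = 8 files.

8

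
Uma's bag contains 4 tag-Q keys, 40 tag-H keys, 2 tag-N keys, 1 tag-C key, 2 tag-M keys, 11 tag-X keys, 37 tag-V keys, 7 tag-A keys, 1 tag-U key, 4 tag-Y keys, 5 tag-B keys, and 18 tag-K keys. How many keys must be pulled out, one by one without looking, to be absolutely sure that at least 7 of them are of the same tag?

Put each drawn key into a box by tag. The largest draw with every box below 7 takes min(count, 6) from each tag; tags with fewer than 6 contribute all they have.
Σ min(cᵢ, 6) = 4 + 6 + 2 + 1 + 2 + 6 + 6 + 6 + 1 + 4 + 5 + 6 = 49.
Draw number 49 + 1 = 50 must push one box to 7.

50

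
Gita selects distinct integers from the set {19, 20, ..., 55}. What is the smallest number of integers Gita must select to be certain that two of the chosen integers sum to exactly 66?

Two chosen integers sum to 66 exactly when both halves of some pair {x, 66−x} with 19 ≤ x ≤ 66−x ≤ 47 are chosen — 14 such pairs.
The remaining 9 elements (those with no distinct partner in range) can never complete a 66-sum, so the worst case takes all of them and one from each pair: 9 + 14 = 23.
Pigeonhole: the 24th integer has to be the second member of some pair, so 23 + 1 = 24.

24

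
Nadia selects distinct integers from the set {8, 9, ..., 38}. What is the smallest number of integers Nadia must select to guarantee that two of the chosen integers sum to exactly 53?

Two chosen integers sum to 53 exactly when both halves of some pair {x, 53−x} with 15 ≤ x ≤ 53−x ≤ 38 are chosen — 12 such pairs.
The remaining 7 elements (those with no distinct partner in range) can never complete a 53-sum, so the worst case takes all of them and one from each pair: 7 + 12 = 19.
The 20th integer has to be the second member of some pair, so 19 + 1 = 20.

20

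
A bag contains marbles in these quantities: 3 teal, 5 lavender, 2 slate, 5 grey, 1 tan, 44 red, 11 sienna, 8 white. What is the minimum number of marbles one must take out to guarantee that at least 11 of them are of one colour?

45

Put each drawn marble into a box by colour. The largest draw with every box below 11 takes min(count, 10) from each colour; colours with fewer than 10 contribute all they have.
Σ min(cᵢ, 10) = 3 + 5 + 2 + 5 + 1 + 10 + 10 + 8 = 44.
Draw number 44 + 1 = 45 must push one box to 11.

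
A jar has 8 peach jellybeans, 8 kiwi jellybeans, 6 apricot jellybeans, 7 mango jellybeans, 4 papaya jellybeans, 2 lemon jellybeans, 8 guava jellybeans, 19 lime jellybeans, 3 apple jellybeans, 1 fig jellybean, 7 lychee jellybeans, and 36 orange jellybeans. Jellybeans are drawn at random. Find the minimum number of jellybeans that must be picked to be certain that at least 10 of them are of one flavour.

By pigeonhole, put each drawn jellybean into a box by flavour. The largest draw with every box below 10 takes min(count, 9) from each flavour; flavours with fewer than 9 contribute all they have.
Σ min(cᵢ, 9) = 8 + 8 + 6 + 7 + 4 + 2 + 8 + 9 + 3 + 1 + 7 + 9 = 72.
Draw number 72 + 1 = 73 must push one box to 10.

73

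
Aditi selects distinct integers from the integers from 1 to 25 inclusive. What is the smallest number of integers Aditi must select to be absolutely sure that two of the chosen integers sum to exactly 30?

Two chosen integers sum to 30 exactly when both halves of some pair {x, 30−x} with 5 ≤ x ≤ 30−x ≤ 25 are chosen — 10 such pairs.
The remaining 5 elements (those with no distinct partner in range) can never complete a 30-sum, so the worst case takes all of them and one from each pair: 5 + 10 = 15.
The 16th integer has to be the second member of some pair, so 15 + 1 = 16.

16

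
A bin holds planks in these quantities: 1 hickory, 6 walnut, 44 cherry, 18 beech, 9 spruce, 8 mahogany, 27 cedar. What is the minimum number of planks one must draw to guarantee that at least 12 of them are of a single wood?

58

By pigeonhole, put each drawn plank into a box by wood. The largest draw with every box below 12 takes min(count, 11) from each wood; woods with fewer than 11 contribute all they have.
Σ min(cᵢ, 11) = 1 + 6 + 11 + 11 + 9 + 8 + 11 = 57.
Draw number 57 + 1 = 58 must push one box to 12.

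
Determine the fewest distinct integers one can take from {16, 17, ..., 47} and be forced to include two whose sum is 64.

Group the elements by complementary pair {x, 64−x}: {17,47}, {18,46}, {19,45}, …, giving 15 two-element pairs; the single value 32 (it cannot pair with itself since the integers are distinct); and 1 integer whose partner 64−x falls outside [16,47].
Pigeonhole: treating each of those 17 groups as a pigeonhole, one can pick one integer per group — 17 integers — with no two summing to 64.
The 18th integer lands in an occupied pair, forcing a sum of 64.

18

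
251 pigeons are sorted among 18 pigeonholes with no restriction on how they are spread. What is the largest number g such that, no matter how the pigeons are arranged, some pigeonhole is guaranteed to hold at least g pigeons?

The 18 pigeonholes are the holes and the 251 pigeons are the pigeons.
If every pigeonhole held at most 13 pigeons, the total would be at most 18 × 13 = 234, which is less than 251.
So some pigeonhole holds at least ⌈251/18⌉ = 14 pigeons.

14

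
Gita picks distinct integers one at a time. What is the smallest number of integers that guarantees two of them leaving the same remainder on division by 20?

By pigeonhole, the 20 residue classes mod 20 are the pigeonholes.
With 20 integers one could put 1 in each residue class and have no class reach 2.
The 21st integer pushes some class to 2, so 20·1 + 1 = 21.

21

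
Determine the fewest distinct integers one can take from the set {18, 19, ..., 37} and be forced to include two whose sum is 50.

Two chosen integers sum to 50 exactly when both halves of some pair {x, 50−x} with 18 ≤ x ≤ 50−x ≤ 32 are chosen — 7 such pairs.
The remaining 6 elements (those with no distinct partner in range) can never complete a 50-sum, so the worst case takes all of them and one from each pair: 6 + 7 = 13.
By pigeonhole, the 14th integer has to be the second member of some pair, so 13 + 1 = 14.

14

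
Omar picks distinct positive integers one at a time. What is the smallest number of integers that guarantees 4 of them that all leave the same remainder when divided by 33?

By pigeonhole, the 33 residue classes mod 33 are the pigeonholes.
With 99 integers one could put 3 in each residue class and have no class reach 4.
The 100th integer pushes some class to 4, so 33·3 + 1 = 100.

100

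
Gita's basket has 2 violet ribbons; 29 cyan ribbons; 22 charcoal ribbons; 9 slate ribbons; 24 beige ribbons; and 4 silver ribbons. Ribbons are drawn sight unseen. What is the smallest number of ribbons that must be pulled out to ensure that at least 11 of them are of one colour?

46

Put each drawn ribbon into a box by colour. The largest draw with every box below 11 takes min(count, 10) from each colour; colours with fewer than 10 contribute all they have.
Σ min(cᵢ, 10) = 2 + 10 + 10 + 9 + 10 + 4 = 45.
Draw number 45 + 1 = 46 must push one box to 11.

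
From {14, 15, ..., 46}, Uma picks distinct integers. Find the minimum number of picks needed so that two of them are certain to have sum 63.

Group the elements by complementary pair {x, 63−x}: {17,46}, {18,45}, {19,44}, …, giving 15 two-element pairs and 3 integers whose partner 63−x falls outside [14,46].
By the pigeonhole principle, treating each of those 18 groups as a pigeonhole, one can pick one integer per group — 18 integers — with no two summing to 63.
The 19th integer lands in an occupied pair, forcing a sum of 63.

19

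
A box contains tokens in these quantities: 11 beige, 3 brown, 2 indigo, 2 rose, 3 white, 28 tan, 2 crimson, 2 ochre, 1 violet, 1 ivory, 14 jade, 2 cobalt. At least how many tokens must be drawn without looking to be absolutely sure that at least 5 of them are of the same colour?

The 12 colours are the holes; the tokens drawn are the pigeons.
To avoid 5 of any one colour, the worst case takes at most 4 of each colour, or every token of a colour that has fewer than 4.
That gives 4 + 3 + 2 + 2 + 3 + 4 + 2 + 2 + 1 + 1 + 4 + 2 = 30 tokens with no colour reaching 5.
The next token forces some colour to 5, so 30 + 1 = 31.

31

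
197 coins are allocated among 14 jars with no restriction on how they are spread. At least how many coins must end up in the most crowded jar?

By pigeonhole, the 14 jars are the holes and the 197 coins are the pigeons.
If every jar held at most 14 coins, the total would be at most 14 × 14 = 196, which is less than 197.
So some jar holds at least ⌈197/14⌉ = 15 coins.

15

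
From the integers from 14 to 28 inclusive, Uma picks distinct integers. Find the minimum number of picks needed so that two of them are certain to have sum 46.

A set avoiding the sum 46 can contain at most one of each pair {x, 46−x}, plus the 5 elements whose complement lies outside the range or equal to its own complement.
The integers 14, …, 23 (10 of them) are such a set: any two sum to at least 14+15 = 29 and at most 22+23 = 45 < 46.
Any 11th integer completes one of the 5 pairs, so 11 choices force a sum of 46.

11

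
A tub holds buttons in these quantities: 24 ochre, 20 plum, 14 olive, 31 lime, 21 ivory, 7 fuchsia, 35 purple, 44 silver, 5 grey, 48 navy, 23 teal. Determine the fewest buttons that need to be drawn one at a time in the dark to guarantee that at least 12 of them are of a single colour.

112

An adversary could hand out at most 11 buttons per colour (fuchsia, grey run out sooner): 11 + 11 + 11 + 11 + 11 + 7 + 11 + 11 + 5 + 11 + 11 = 111 buttons and still no colour has 12.
By pigeonhole, one more button lands in a colour already at 11, so 112 draws are enough and 111 are not.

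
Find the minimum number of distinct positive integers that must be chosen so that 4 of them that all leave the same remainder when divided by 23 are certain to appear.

The 23 residue classes mod 23 are the pigeonholes.
With 69 integers one could put 3 in each residue class and have no class reach 4.
The 70th integer pushes some class to 4, so 23·3 + 1 = 70.

70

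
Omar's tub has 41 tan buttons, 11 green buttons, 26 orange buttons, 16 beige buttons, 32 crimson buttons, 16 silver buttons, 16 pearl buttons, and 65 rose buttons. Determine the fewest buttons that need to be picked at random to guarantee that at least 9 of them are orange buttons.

206

In the worst case for collecting orange buttons, every non-orange button comes out first.
There are 41 + 11 + 16 + 32 + 16 + 16 + 65 = 197 non-orange buttons altogether.
After those, each further button must be orange, so 197 + 9 = 206 draws guarantee 9 orange buttons.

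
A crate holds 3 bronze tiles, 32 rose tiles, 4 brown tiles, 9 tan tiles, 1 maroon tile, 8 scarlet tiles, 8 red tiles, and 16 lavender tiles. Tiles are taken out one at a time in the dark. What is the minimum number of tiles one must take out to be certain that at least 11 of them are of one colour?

54

Pigeonhole: put each drawn tile into a box by colour. The largest draw with every box below 11 takes min(count, 10) from each colour; colours with fewer than 10 contribute all they have.
Σ min(cᵢ, 10) = 3 + 10 + 4 + 9 + 1 + 8 + 8 + 10 = 53.
Draw number 53 + 1 = 54 must push one box to 11.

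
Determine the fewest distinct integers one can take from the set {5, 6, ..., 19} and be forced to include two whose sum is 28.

Group the elements by complementary pair {x, 28−x}: {9,19}, {10,18}, {11,17}, …, giving 5 two-element pairs, the single value 14 (it cannot pair with itself since the integers are distinct), and 4 integers whose partner 28−x falls outside [5,19].
Pigeonhole: treating each of those 10 groups as a pigeonhole, one can pick one integer per group — 10 integers — with no two summing to 28.
The 11th integer lands in an occupied pair, forcing a sum of 28.

11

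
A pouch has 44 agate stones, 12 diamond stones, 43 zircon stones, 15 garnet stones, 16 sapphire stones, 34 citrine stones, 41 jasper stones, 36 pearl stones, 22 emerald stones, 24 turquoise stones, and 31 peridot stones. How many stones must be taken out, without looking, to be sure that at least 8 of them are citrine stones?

In the worst case for collecting citrine stones, every non-citrine stone comes out first.
There are 44 + 12 + 43 + 15 + 16 + 41 + 36 + 22 + 24 + 31 = 284 non-citrine stones altogether.
After those, each further stone must be citrine, so 284 + 8 = 292 draws guarantee 8 citrine stones.

292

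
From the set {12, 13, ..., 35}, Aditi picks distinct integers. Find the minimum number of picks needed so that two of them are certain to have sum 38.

Group the elements by complementary pair {x, 38−x}: {12,26}, {13,25}, {14,24}, …, giving 7 two-element pairs, the single value 19 (it cannot pair with itself since the integers are distinct), and 9 integers whose partner 38−x falls outside [12,35].
Treating each of those 17 groups as a pigeonhole, one can pick one integer per group — 17 integers — with no two summing to 38.
The 18th integer lands in an occupied pair, forcing a sum of 38.

18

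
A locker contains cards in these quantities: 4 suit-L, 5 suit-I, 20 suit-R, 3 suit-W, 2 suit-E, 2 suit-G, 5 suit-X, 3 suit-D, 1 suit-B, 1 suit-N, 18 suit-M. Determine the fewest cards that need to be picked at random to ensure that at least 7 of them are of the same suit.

39

By the pigeonhole principle, put each drawn card into a box by suit. The largest draw with every box below 7 takes min(count, 6) from each suit; suits with fewer than 6 contribute all they have.
Σ min(cᵢ, 6) = 4 + 5 + 6 + 3 + 2 + 2 + 5 + 3 + 1 + 1 + 6 = 38.
Draw number 38 + 1 = 39 must push one box to 7.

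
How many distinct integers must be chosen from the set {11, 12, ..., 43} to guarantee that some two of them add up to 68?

Group the elements by complementary pair {x, 68−x}: {25,43}, {26,42}, {27,41}, …, giving 9 two-element pairs, the single value 34 (it cannot pair with itself since the integers are distinct), and 14 integers whose partner 68−x falls outside [11,43].
By pigeonhole, treating each of those 24 groups as a pigeonhole, one can pick one integer per group — 24 integers — with no two summing to 68.
The 25th integer lands in an occupied pair, forcing a sum of 68.

25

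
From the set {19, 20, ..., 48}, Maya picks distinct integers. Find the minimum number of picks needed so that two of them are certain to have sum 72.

19

Group the elements by complementary pair {x, 72−x}: {24,48}, {25,47}, {26,46}, …, giving 12 two-element pairs; the single value 36 (it cannot pair with itself since the integers are distinct); and 5 integers whose partner 72−x falls outside [19,48].
Pigeonhole: treating each of those 18 groups as a pigeonhole, one can pick one integer per group — 18 integers — with no two summing to 72.
The 19th integer lands in an occupied pair, forcing a sum of 72.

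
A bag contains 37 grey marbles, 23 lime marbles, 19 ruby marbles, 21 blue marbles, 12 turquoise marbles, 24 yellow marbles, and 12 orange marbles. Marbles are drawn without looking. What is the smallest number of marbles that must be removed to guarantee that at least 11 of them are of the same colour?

The 7 colours are the holes; the marbles drawn are the pigeons.
To avoid 11 of any one colour, the worst case takes at most 10 of each colour.
That gives 10 + 10 + 10 + 10 + 10 + 10 + 10 = 70 marbles with no colour reaching 11.
The next marble forces some colour to 11, so 70 + 1 = 71.

71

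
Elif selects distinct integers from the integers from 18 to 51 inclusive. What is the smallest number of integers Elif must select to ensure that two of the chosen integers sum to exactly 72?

20

Two chosen integers sum to 72 exactly when both halves of some pair {x, 72−x} with 21 ≤ x ≤ 72−x ≤ 51 are chosen — 15 such pairs.
The remaining 4 elements (those with no distinct partner in range) can never complete a 72-sum, so the worst case takes all of them and one from each pair: 4 + 15 = 19.
By the pigeonhole principle, the 20th integer has to be the second member of some pair, so 19 + 1 = 20.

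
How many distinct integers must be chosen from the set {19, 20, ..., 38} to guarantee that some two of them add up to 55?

Group the elements by complementary pair {x, 55−x}: {19,36}, {20,35}, {21,34}, …, giving 9 two-element pairs and 2 integers whose partner 55−x falls outside [19,38].
By the pigeonhole principle, treating each of those 11 groups as a pigeonhole, one can pick one integer per group — 11 integers — with no two summing to 55.
The 12th integer lands in an occupied pair, forcing a sum of 55.

12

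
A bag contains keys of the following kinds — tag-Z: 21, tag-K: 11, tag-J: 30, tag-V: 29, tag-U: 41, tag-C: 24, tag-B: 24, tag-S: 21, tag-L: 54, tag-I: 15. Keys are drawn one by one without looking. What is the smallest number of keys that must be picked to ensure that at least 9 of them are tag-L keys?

In the worst case for collecting tag-L keys, every non-tag-L key comes out first.
There are 21 + 11 + 30 + 29 + 41 + 24 + 24 + 21 + 15 = 216 non-tag-L keys altogether.
After those, each further key must be tag-L, so 216 + 9 = 225 draws guarantee 9 tag-L keys.

225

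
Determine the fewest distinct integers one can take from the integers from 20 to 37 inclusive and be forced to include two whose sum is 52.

Group the elements by complementary pair {x, 52−x}: {20,32}, {21,31}, {22,30}, …, giving 6 two-element pairs, the single value 26 (it cannot pair with itself since the integers are distinct), and 5 integers whose partner 52−x falls outside [20,37].
By pigeonhole, treating each of those 12 groups as a pigeonhole, one can pick one integer per group — 12 integers — with no two summing to 52.
The 13th integer lands in an occupied pair, forcing a sum of 52.

13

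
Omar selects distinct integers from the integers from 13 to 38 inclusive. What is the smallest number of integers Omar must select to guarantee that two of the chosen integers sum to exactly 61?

19

A set avoiding the sum 61 can contain at most one of each pair {x, 61−x}, plus the 10 elements whose complement lies outside the range.
The integers 13, …, 30 (18 of them) are such a set: any two sum to at least 13+14 = 27 and at most 29+30 = 59 < 61.
Any 19th integer completes one of the 8 pairs, so 19 choices force a sum of 61.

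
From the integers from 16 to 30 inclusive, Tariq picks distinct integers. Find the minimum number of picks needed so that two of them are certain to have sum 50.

Group the elements by complementary pair {x, 50−x}: {20,30}, {21,29}, {22,28}, …, giving 5 two-element pairs, the single value 25 (it cannot pair with itself since the integers are distinct), and 4 integers whose partner 50−x falls outside [16,30].
Treating each of those 10 groups as a pigeonhole, one can pick one integer per group — 10 integers — with no two summing to 50.
The 11th integer lands in an occupied pair, forcing a sum of 50.

11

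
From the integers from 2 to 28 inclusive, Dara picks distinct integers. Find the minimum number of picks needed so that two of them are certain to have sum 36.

Group the elements by complementary pair {x, 36−x}: {8,28}, {9,27}, {10,26}, …, giving 10 two-element pairs, the single value 18 (it cannot pair with itself since the integers are distinct), and 6 integers whose partner 36−x falls outside [2,28].
Pigeonhole: treating each of those 17 groups as a pigeonhole, one can pick one integer per group — 17 integers — with no two summing to 36.
The 18th integer lands in an occupied pair, forcing a sum of 36.

18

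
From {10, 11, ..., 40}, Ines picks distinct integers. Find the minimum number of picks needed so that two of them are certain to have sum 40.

22

Two chosen integers sum to 40 exactly when both halves of some pair {x, 40−x} with 10 ≤ x ≤ 40−x ≤ 30 are chosen — 10 such pairs.
The remaining 11 elements (those with no distinct partner in range) can never complete a 40-sum, so the worst case takes all of them and one from each pair: 11 + 10 = 21.
The 22nd integer has to be the second member of some pair, so 21 + 1 = 22.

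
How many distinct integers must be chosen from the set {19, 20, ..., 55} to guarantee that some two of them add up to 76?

A set avoiding the sum 76 can contain at most one of each pair {x, 76−x}, plus the 3 elements whose complement lies outside the range or equal to its own complement.
The integers 19, …, 38 (20 of them) are such a set: any two sum to at least 19+20 = 39 and at most 37+38 = 75 < 76.
By pigeonhole, any 21st integer completes one of the 17 pairs, so 21 choices force a sum of 76.

21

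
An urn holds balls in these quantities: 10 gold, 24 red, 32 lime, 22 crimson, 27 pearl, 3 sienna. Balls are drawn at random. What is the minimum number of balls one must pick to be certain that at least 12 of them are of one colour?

The 6 colours are the holes; the balls drawn are the pigeons.
To avoid 12 of any one colour, the worst case takes at most 11 of each colour, or every ball of a colour that has fewer than 11.
That gives 10 + 11 + 11 + 11 + 11 + 3 = 57 balls with no colour reaching 12.
The next ball forces some colour to 12, so 57 + 1 = 58.

58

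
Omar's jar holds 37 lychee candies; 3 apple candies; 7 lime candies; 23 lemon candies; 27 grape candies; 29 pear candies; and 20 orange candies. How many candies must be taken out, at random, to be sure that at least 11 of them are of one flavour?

An adversary could hand out at most 10 candies per flavour (apple, lime run out sooner): 10 + 3 + 7 + 10 + 10 + 10 + 10 = 60 candies and still no flavour has 11.
Pigeonhole: one more candy lands in a flavour already at 10, so 61 draws are enough and 60 are not.

61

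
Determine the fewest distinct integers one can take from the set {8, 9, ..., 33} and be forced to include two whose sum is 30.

20

Two chosen integers sum to 30 exactly when both halves of some pair {x, 30−x} with 8 ≤ x ≤ 30−x ≤ 22 are chosen — 7 such pairs.
The remaining 12 elements (those with no distinct partner in range) can never complete a 30-sum, so the worst case takes all of them and one from each pair: 12 + 7 = 19.
The 20th integer has to be the second member of some pair, so 19 + 1 = 20.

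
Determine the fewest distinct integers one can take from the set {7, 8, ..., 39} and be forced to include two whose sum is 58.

24

A set avoiding the sum 58 can contain at most one of each pair {x, 58−x}, plus the 13 elements whose complement lies outside the range or equal to its own complement.
The integers 7, …, 29 (23 of them) are such a set: any two sum to at least 7+8 = 15 and at most 28+29 = 57 < 58.
By the pigeonhole principle, any 24th integer completes one of the 10 pairs, so 24 choices force a sum of 58.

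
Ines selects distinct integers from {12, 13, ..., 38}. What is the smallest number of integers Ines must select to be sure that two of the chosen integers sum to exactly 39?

20

Two chosen integers sum to 39 exactly when both halves of some pair {x, 39−x} with 12 ≤ x ≤ 39−x ≤ 27 are chosen — 8 such pairs.
The remaining 11 elements (those with no distinct partner in range) can never complete a 39-sum, so the worst case takes all of them and one from each pair: 11 + 8 = 19.
The 20th integer has to be the second member of some pair, so 19 + 1 = 20.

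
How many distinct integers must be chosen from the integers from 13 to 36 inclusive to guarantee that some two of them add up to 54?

16

Two chosen integers sum to 54 exactly when both halves of some pair {x, 54−x} with 18 ≤ x ≤ 54−x ≤ 36 are chosen — 9 such pairs.
The remaining 6 elements (those with no distinct partner in range) can never complete a 54-sum, so the worst case takes all of them and one from each pair: 6 + 9 = 15.
By the pigeonhole principle, the 16th integer has to be the second member of some pair, so 15 + 1 = 16.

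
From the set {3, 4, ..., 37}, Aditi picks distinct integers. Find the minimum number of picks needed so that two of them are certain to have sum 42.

20

Group the elements by complementary pair {x, 42−x}: {5,37}, {6,36}, {7,35}, …, giving 16 two-element pairs, the single value 21 (it cannot pair with itself since the integers are distinct), and 2 integers whose partner 42−x falls outside [3,37].
Pigeonhole: treating each of those 19 groups as a pigeonhole, one can pick one integer per group — 19 integers — with no two summing to 42.
The 20th integer lands in an occupied pair, forcing a sum of 42.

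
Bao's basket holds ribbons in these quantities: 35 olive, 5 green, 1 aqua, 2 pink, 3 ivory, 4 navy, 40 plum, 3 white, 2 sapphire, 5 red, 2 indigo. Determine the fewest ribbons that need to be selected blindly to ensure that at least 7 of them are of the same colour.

40

Pigeonhole: the 11 colours are the holes; the ribbons drawn are the pigeons.
To avoid 7 of any one colour, the worst case takes at most 6 of each colour, or every ribbon of a colour that has fewer than 6.
That gives 6 + 5 + 1 + 2 + 3 + 4 + 6 + 3 + 2 + 5 + 2 = 39 ribbons with no colour reaching 7.
The next ribbon forces some colour to 7, so 39 + 1 = 40.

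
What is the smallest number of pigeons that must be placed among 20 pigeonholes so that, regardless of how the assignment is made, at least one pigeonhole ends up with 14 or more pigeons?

With 260 pigeons one could put exactly 13 in each of the 20 pigeonholes, and no pigeonhole would reach 14.
By pigeonhole, one more pigeon must land in a pigeonhole that already has 13, giving it 14.
So 20 × 13 + 1 = 261 pigeons are required.

261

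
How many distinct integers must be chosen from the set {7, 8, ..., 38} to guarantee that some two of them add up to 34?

23

A set avoiding the sum 34 can contain at most one of each pair {x, 34−x}, plus the 12 elements whose complement lies outside the range or equal to its own complement.
The integers 17, …, 38 (22 of them) are such a set: any two sum to at least 17+18 = 35 > 34.
By the pigeonhole principle, any 23rd integer completes one of the 10 pairs, so 23 choices force a sum of 34.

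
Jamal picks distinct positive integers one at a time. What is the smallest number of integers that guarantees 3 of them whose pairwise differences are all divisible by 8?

Integers whose pairwise differences are multiples of 8 are exactly those sharing a remainder mod 8. By pigeonhole, the 8 residue classes mod 8 are the pigeonholes.
With 16 integers one could put 2 in each residue class and have no class reach 3.
The 17th integer pushes some class to 3, so 8·2 + 1 = 17.

17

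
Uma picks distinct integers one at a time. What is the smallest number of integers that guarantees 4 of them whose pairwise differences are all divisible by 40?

Integers whose pairwise differences are multiples of 40 are exactly those sharing a remainder mod 40. Pigeonhole: the 40 residue classes mod 40 are the pigeonholes.
With 120 integers one could put 3 in each residue class and have no class reach 4.
The 121st integer pushes some class to 4, so 40·3 + 1 = 121.

121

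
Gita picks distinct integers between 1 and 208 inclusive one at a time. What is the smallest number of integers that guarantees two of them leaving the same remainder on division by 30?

31

Pigeonhole: the 30 residue classes mod 30 are the pigeonholes.
With 30 integers one could put 1 in each residue class and have no class reach 2.
The 31st integer pushes some class to 2, so 30·1 + 1 = 31.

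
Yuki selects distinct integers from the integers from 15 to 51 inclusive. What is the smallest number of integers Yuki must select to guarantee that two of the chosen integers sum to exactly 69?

Group the elements by complementary pair {x, 69−x}: {18,51}, {19,50}, {20,49}, …, giving 17 two-element pairs and 3 integers whose partner 69−x falls outside [15,51].
By the pigeonhole principle, treating each of those 20 groups as a pigeonhole, one can pick one integer per group — 20 integers — with no two summing to 69.
The 21st integer lands in an occupied pair, forcing a sum of 69.

21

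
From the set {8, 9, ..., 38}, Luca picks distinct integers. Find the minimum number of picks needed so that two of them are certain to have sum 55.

21

A set avoiding the sum 55 can contain at most one of each pair {x, 55−x}, plus the 9 elements whose complement lies outside the range.
The integers 8, …, 27 (20 of them) are such a set: any two sum to at least 8+9 = 17 and at most 26+27 = 53 < 55.
By the pigeonhole principle, any 21st integer completes one of the 11 pairs, so 21 choices force a sum of 55.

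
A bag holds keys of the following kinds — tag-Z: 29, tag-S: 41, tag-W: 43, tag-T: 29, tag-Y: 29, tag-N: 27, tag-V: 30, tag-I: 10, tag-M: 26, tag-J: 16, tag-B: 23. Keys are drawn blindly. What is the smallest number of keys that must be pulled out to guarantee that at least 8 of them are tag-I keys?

301

In the worst case for collecting tag-I keys, every non-tag-I key comes out first.
There are 29 + 41 + 43 + 29 + 29 + 27 + 30 + 26 + 16 + 23 = 293 non-tag-I keys altogether.
After those, each further key must be tag-I, so 293 + 8 = 301 draws guarantee 8 tag-I keys.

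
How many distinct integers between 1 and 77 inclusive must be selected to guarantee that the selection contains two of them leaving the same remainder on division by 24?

25

The 24 residue classes mod 24 are the pigeonholes.
With 24 integers one could put 1 in each residue class and have no class reach 2.
The 25th integer pushes some class to 2, so 24·1 + 1 = 25.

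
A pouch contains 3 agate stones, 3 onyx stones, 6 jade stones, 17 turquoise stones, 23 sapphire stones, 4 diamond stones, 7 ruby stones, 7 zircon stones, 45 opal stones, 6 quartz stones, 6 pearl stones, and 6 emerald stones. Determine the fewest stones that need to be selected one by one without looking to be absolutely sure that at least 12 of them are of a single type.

The 12 types are the holes; the stones drawn are the pigeons.
To avoid 12 of any one type, the worst case takes at most 11 of each type, or every stone of a type that has fewer than 11.
That gives 3 + 3 + 6 + 11 + 11 + 4 + 7 + 7 + 11 + 6 + 6 + 6 = 81 stones with no type reaching 12.
The next stone forces some type to 12, so 81 + 1 = 82.

82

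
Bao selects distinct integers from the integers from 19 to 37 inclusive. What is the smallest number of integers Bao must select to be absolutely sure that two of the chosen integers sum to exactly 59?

12

Two chosen integers sum to 59 exactly when both halves of some pair {x, 59−x} with 22 ≤ x ≤ 59−x ≤ 37 are chosen — 8 such pairs.
The remaining 3 elements (those with no distinct partner in range) can never complete a 59-sum, so the worst case takes all of them and one from each pair: 3 + 8 = 11.
By the pigeonhole principle, the 12th integer has to be the second member of some pair, so 11 + 1 = 12.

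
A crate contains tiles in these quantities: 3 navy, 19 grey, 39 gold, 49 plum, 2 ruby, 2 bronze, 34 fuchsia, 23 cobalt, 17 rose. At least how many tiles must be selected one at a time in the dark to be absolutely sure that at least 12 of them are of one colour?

By the pigeonhole principle, put each drawn tile into a box by colour. The largest draw with every box below 12 takes min(count, 11) from each colour; colours with fewer than 11 contribute all they have.
Σ min(cᵢ, 11) = 3 + 11 + 11 + 11 + 2 + 2 + 11 + 11 + 11 = 73.
Draw number 73 + 1 = 74 must push one box to 12.

74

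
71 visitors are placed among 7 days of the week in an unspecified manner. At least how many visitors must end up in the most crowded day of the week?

By pigeonhole, the 7 days of the week are the holes and the 71 visitors are the pigeons.
If every day of the week held at most 10 visitors, the total would be at most 7 × 10 = 70, which is less than 71.
So some day of the week holds at least ⌈71/7⌉ = 11 visitors.

11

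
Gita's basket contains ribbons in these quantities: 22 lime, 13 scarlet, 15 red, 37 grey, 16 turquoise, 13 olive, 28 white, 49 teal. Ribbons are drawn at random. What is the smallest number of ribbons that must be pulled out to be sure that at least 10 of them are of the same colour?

Pigeonhole: put each drawn ribbon into a box by colour. The largest draw with every box below 10 takes min(count, 9) from each colour.
Σ min(cᵢ, 9) = 9 + 9 + 9 + 9 + 9 + 9 + 9 + 9 = 72.
Draw number 72 + 1 = 73 must push one box to 10.

73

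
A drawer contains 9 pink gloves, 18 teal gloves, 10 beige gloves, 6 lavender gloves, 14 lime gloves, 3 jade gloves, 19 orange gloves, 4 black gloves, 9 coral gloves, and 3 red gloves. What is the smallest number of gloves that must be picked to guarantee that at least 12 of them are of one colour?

78

Pigeonhole: the 10 colours are the holes; the gloves drawn are the pigeons.
To avoid 12 of any one colour, the worst case takes at most 11 of each colour, or every glove of a colour that has fewer than 11.
That gives 9 + 11 + 10 + 6 + 11 + 3 + 11 + 4 + 9 + 3 = 77 gloves with no colour reaching 12.
The next glove forces some colour to 12, so 77 + 1 = 78.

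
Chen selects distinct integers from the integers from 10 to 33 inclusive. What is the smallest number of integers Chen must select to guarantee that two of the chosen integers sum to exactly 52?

18

A set avoiding the sum 52 can contain at most one of each pair {x, 52−x}, plus the 10 elements whose complement lies outside the range or equal to its own complement.
The integers 10, …, 26 (17 of them) are such a set: any two sum to at least 10+11 = 21 and at most 25+26 = 51 < 52.
Any 18th integer completes one of the 7 pairs, so 18 choices force a sum of 52.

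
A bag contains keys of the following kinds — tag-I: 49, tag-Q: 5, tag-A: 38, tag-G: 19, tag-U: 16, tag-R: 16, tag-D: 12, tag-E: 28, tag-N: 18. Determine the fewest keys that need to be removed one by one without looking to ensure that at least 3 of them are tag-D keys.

192

In the worst case for collecting tag-D keys, every non-tag-D key comes out first.
There are 49 + 5 + 38 + 19 + 16 + 16 + 28 + 18 = 189 non-tag-D keys altogether.
After those, each further key must be tag-D, so 189 + 3 = 192 draws guarantee 3 tag-D keys.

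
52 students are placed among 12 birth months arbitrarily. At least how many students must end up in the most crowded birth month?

By pigeonhole, the 12 birth months are the holes and the 52 students are the pigeons.
If every birth month held at most 4 students, the total would be at most 12 × 4 = 48, which is less than 52.
So some birth month holds at least ⌈52/12⌉ = 5 students.

5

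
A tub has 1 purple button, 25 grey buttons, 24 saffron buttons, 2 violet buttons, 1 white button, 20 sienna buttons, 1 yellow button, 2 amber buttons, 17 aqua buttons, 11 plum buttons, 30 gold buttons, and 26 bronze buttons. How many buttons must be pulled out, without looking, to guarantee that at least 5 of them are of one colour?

36

An adversary could hand out at most 4 buttons per colour (5 colours run out sooner): 1 + 4 + 4 + 2 + 1 + 4 + 1 + 2 + 4 + 4 + 4 + 4 = 35 buttons and still no colour has 5.
One more button lands in a colour already at 4, so 36 draws are enough and 35 are not.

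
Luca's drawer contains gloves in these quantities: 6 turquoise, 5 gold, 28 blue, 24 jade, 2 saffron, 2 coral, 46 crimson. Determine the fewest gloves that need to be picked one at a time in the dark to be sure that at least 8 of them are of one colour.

By the pigeonhole principle, put each drawn glove into a box by colour. The largest draw with every box below 8 takes min(count, 7) from each colour; colours with fewer than 7 contribute all they have.
Σ min(cᵢ, 7) = 6 + 5 + 7 + 7 + 2 + 2 + 7 = 36.
Draw number 36 + 1 = 37 must push one box to 8.

37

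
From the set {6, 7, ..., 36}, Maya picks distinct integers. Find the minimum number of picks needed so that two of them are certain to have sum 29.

23

Group the elements by complementary pair {x, 29−x}: {6,23}, {7,22}, {8,21}, …, giving 9 two-element pairs and 13 integers whose partner 29−x falls outside [6,36].
Treating each of those 22 groups as a pigeonhole, one can pick one integer per group — 22 integers — with no two summing to 29.
The 23rd integer lands in an occupied pair, forcing a sum of 29.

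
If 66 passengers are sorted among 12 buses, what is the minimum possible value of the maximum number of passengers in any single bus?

6

The 12 buses are the holes and the 66 passengers are the pigeons.
If every bus held at most 5 passengers, the total would be at most 12 × 5 = 60, which is less than 66.
So some bus holds at least ⌈66/12⌉ = 6 passengers.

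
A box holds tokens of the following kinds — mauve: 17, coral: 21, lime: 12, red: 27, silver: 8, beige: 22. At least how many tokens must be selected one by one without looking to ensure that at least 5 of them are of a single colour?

25

By pigeonhole, the 6 colours are the holes; the tokens drawn are the pigeons.
To avoid 5 of any one colour, the worst case takes at most 4 of each colour.
That gives 4 + 4 + 4 + 4 + 4 + 4 = 24 tokens with no colour reaching 5.
The next token forces some colour to 5, so 24 + 1 = 25.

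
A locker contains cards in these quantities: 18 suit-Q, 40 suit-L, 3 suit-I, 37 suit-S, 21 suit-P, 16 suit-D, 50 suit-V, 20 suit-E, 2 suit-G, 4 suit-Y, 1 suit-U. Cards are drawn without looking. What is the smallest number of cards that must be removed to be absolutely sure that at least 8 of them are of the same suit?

60

The 11 suits are the holes; the cards drawn are the pigeons.
To avoid 8 of any one suit, the worst case takes at most 7 of each suit, or every card of a suit that has fewer than 7.
That gives 7 + 7 + 3 + 7 + 7 + 7 + 7 + 7 + 2 + 4 + 1 = 59 cards with no suit reaching 8.
The next card forces some suit to 8, so 59 + 1 = 60.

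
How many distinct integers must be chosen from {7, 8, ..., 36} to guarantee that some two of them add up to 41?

17

Group the elements by complementary pair {x, 41−x}: {7,34}, {8,33}, {9,32}, …, giving 14 two-element pairs and 2 integers whose partner 41−x falls outside [7,36].
Pigeonhole: treating each of those 16 groups as a pigeonhole, one can pick one integer per group — 16 integers — with no two summing to 41.
The 17th integer lands in an occupied pair, forcing a sum of 41.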